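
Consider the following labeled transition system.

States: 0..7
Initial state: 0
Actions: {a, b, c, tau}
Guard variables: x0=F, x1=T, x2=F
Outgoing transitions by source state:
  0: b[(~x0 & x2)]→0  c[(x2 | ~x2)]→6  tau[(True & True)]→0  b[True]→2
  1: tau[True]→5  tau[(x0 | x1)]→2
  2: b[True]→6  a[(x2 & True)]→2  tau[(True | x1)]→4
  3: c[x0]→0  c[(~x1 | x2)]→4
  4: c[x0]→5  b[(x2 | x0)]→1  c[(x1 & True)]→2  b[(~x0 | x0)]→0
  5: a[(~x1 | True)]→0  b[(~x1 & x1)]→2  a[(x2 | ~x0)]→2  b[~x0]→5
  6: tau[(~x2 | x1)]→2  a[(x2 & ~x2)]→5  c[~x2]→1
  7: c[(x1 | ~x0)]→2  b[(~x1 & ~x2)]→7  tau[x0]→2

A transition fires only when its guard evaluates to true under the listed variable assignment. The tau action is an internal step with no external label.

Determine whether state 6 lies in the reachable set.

Answer: REACHABLE

Trace:
After dropping false guards: 15 live edges.
Layer 0: {0}
Layer 1: {2,6}  total {0,2,6}
Layer 2: {1,4}  total {0,1,2,4,6}
Layer 3: {5}  total {0,1,2,4,5,6}
Reach set: {0,1,2,4,5,6}
Path to 6: c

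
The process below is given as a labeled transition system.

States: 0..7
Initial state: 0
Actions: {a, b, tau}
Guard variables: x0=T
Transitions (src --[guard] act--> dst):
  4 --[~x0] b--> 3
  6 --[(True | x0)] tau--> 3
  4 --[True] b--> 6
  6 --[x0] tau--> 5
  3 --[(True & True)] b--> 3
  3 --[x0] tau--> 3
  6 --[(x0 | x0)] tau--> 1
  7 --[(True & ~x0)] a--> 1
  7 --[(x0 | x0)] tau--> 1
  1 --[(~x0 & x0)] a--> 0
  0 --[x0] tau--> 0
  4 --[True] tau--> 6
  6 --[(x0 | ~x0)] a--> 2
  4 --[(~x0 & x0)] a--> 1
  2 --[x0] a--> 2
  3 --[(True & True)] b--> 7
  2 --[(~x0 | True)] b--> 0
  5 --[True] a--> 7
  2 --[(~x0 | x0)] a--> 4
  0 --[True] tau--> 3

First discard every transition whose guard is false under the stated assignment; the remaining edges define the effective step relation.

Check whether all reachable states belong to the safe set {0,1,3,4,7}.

Inv-set: {0,1,3,4,7}
R = {0,1,3,7}
  0: ok
  1: ok
  3: ok
  7: ok

Answer: INVARIANT HOLDS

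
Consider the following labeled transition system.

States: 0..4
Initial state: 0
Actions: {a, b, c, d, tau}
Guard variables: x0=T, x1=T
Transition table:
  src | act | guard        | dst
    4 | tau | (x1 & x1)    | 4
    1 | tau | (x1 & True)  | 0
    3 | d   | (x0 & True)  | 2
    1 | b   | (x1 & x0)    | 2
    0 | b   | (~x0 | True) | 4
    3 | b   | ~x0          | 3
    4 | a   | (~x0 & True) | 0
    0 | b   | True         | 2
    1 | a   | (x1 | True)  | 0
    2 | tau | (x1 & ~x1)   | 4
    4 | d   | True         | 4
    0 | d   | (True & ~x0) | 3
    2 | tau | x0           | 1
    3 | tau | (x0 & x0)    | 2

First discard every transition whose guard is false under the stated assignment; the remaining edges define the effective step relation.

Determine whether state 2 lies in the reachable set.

Guard filter leaves 10 enabled edge(s).
depth 0: {0}
depth 1: {2,4}  cumulative {0,2,4}
depth 2: {1}  cumulative {0,1,2,4}
Reach set: {0,1,2,4}
trace reaching 2: b

Answer: REACHABLE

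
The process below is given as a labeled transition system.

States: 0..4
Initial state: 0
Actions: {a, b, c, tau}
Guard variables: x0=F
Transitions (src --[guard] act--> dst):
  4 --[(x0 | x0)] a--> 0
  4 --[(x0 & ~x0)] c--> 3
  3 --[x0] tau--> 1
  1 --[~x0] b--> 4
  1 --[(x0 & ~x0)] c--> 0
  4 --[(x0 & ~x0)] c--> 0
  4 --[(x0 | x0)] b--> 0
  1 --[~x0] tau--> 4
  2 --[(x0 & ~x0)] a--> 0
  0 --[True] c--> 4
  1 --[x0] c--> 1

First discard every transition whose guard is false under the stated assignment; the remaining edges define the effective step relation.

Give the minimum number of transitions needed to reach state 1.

Answer: UNREACHABLE

Trace:
Layered search for 1:
  L0 = {0}
  L1 = {4}
1 never appears.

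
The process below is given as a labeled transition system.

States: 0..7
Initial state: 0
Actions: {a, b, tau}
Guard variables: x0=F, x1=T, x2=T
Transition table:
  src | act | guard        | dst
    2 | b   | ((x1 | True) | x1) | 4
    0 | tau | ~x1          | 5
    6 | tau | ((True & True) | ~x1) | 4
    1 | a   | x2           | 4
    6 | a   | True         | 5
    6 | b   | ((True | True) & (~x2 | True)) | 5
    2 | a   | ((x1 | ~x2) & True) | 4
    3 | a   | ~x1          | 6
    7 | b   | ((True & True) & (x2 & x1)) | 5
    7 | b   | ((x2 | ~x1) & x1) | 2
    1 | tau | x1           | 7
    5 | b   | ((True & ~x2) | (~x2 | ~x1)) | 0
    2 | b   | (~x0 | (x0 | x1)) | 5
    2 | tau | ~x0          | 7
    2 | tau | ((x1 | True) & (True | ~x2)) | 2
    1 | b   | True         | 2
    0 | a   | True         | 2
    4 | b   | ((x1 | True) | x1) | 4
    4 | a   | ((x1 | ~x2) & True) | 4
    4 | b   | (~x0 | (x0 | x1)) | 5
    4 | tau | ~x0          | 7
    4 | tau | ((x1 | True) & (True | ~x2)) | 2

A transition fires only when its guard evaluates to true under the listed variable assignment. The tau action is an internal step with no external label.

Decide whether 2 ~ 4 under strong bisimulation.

Compute ~ classes (split until stable):
  π0 = {{0,1,2,3,4,5,6,7}}
  π1 = {{0},{1,2,4,6},{3,5},{7}}
  π2 = {{0},{1},{2,4},{3,5},{6},{7}}
6 equivalence class(es) (converged in 3)
2∈{2,4}, 4∈{2,4}

Answer: BISIMILAR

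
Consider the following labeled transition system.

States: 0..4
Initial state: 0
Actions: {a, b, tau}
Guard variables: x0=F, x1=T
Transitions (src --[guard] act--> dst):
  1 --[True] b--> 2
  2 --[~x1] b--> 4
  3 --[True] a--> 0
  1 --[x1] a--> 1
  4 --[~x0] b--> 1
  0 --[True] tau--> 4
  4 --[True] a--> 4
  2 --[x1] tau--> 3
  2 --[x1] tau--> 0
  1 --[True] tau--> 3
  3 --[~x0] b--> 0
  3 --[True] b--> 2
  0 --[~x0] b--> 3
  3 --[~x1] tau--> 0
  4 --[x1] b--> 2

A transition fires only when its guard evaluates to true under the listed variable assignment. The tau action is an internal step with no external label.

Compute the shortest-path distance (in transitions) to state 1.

Answer: 2

Analysis:
BFS to 1:
  L0 = {0}
  L1 = {3,4}
  L2 = {1,2}
first hit 1 at d=2 via tau·b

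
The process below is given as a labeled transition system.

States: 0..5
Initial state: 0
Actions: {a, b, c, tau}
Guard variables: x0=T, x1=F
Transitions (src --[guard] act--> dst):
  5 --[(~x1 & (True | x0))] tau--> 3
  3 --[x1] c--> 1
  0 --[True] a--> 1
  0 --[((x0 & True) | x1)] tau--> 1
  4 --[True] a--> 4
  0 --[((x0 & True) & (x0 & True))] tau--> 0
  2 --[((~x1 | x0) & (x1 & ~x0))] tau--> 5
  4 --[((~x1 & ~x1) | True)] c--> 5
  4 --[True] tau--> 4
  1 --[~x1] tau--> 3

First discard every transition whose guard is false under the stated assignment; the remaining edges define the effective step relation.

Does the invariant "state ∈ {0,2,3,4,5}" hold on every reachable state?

Allowed set {0,2,3,4,5}
Reach set: {0,1,3}
  0: ok
  1: VIOLATES
  3: ok
counterexample path to 1: a

Answer: INVARIANT VIOLATED at state 1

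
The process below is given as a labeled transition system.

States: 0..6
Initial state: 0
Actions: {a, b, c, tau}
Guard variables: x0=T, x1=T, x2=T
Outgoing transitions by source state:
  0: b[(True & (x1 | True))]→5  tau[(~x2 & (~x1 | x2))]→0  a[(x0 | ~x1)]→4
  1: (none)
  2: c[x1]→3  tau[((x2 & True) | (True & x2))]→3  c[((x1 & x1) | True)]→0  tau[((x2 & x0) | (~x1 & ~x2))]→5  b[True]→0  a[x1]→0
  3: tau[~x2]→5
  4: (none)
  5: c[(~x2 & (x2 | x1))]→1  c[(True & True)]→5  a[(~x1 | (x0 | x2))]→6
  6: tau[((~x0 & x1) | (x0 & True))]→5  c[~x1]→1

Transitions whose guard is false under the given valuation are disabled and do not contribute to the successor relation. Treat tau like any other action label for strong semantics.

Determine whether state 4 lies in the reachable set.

Answer: REACHABLE

Analysis:
Guard filter leaves 11 enabled edge(s).
depth 0: {0}
depth 1: {4,5}  total {0,4,5}
depth 2: {6}  total {0,4,5,6}
R = {0,4,5,6}
Path to 4: a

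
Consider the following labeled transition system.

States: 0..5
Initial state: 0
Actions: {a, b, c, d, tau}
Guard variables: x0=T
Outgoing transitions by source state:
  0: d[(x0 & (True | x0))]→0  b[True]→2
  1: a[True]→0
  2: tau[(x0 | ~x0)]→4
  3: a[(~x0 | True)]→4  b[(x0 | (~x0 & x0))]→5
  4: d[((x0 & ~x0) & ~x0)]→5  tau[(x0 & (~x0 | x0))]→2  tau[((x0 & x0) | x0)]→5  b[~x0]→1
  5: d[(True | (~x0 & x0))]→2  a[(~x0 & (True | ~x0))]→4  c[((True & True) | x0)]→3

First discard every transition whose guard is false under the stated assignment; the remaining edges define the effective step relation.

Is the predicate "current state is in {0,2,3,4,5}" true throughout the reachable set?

Inv-set: {0,2,3,4,5}
Reach set: {0,2,3,4,5}
  0: safe
  2: safe
  3: safe
  4: safe
  5: safe

Answer: INVARIANT HOLDS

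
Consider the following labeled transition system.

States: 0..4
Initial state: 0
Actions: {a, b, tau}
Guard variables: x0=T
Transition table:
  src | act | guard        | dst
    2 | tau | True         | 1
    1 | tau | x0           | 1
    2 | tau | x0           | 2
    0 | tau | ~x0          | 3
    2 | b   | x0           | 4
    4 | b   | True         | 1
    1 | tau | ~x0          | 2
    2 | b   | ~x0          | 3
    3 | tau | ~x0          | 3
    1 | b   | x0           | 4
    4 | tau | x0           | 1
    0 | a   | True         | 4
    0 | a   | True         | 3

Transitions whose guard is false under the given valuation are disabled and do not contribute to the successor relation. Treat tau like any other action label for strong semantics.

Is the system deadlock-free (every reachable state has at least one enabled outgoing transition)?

Answer: DEADLOCK at state 3

Analysis:
Reach set: {0,1,3,4}
  0: a→3  a→4  [deg 2]
  1: b→4  tau→1  [deg 2]
  3: ∅  [STUCK]
  4: b→1  tau→1  [deg 2]
Path to 3: a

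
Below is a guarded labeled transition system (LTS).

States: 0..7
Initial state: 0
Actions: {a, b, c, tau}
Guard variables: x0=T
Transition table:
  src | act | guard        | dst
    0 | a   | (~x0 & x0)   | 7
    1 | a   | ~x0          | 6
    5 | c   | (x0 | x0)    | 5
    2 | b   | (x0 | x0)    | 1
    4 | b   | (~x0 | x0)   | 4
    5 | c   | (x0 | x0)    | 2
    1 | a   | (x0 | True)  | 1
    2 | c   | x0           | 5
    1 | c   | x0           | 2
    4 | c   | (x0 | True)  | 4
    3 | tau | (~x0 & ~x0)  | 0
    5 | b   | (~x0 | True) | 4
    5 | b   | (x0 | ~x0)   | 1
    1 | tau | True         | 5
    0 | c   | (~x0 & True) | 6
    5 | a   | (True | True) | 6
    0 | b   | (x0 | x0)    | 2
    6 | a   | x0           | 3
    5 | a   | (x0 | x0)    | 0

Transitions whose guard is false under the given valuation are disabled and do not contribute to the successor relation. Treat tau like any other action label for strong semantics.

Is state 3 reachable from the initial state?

After dropping false guards: 15 live edges.
Layer 0: {0}
Layer 1: {2}  now seen {0,2}
Layer 2: {1,5}  now seen {0,1,2,5}
Layer 3: {4,6}  now seen {0,1,2,4,5,6}
Layer 4: {3}  now seen {0,1,2,3,4,5,6}
Reach set: {0,1,2,3,4,5,6}
Path to 3: b·c·a·a

Answer: REACHABLE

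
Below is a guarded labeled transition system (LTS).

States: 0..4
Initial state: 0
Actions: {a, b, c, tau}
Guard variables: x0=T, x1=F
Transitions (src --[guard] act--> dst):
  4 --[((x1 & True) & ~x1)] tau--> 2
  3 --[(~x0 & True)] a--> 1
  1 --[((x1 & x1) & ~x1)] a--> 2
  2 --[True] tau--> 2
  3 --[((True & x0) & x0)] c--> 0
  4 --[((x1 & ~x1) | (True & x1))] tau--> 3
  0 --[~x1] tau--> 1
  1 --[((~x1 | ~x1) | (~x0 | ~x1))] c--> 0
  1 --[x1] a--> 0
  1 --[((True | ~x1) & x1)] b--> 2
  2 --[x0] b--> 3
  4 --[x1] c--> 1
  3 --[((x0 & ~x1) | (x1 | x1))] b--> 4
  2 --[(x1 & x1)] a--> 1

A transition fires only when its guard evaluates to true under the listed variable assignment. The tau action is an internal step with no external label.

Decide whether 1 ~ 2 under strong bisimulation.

Compute ~ classes (split until stable):
  P[0] = {{0,1,2,3,4}}
  P[1] = {{0},{1},{2},{3},{4}}
5 equivalence class(es) (converged in 2)
class of 1: {1}; class of 2: {2}

Answer: NOT BISIMILAR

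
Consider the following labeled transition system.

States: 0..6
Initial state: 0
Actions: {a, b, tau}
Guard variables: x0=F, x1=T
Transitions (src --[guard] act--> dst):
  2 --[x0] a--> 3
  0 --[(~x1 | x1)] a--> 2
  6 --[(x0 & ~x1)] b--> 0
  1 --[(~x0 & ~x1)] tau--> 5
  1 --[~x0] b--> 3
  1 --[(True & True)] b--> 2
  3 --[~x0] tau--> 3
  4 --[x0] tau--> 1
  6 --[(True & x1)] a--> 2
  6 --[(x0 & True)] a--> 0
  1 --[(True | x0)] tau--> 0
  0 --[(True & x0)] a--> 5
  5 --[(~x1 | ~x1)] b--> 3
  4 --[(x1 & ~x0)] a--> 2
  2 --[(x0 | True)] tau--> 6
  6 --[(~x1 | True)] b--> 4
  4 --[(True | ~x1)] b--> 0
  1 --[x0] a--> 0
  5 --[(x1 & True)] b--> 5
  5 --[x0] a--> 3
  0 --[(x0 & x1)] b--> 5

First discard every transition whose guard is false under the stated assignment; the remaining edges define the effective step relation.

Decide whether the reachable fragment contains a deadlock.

Reach set: {0,2,4,6}
  0: a→2  [1 out]
  2: tau→6  [1 out]
  4: a→2  b→0  [2 out]
  6: a→2  b→4  [2 out]

Answer: DEADLOCK-FREE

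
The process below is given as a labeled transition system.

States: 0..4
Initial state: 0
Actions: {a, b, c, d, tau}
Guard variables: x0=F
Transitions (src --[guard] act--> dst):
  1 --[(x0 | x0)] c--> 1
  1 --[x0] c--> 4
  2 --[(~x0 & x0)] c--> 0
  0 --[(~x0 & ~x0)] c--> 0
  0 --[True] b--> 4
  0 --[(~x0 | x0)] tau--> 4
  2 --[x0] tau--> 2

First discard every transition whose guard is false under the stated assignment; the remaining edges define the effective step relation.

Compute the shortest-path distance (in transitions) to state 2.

Answer: UNREACHABLE

Working:
Layered search for 2:
  depth 0: {0}
  depth 1: {4}
2 never appears.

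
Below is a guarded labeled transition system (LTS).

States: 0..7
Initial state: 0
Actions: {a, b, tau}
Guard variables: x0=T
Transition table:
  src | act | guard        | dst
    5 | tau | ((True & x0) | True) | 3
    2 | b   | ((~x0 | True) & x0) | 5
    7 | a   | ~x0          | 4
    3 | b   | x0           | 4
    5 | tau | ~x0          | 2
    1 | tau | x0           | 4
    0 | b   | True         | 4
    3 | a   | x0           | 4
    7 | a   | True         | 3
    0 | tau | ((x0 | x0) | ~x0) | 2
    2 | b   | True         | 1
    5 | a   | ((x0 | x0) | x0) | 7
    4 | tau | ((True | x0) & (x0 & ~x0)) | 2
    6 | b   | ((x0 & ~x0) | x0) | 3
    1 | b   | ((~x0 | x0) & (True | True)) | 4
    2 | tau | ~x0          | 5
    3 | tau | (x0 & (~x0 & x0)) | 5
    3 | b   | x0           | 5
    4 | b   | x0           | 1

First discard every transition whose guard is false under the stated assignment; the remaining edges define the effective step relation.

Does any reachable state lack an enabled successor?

R = {0,1,2,3,4,5,7}
  0: b→4  tau→2  [2 exit(s)]
  1: b→4  tau→4  [2 exit(s)]
  2: b→1  b→5  [2 exit(s)]
  3: a→4  b→4  b→5  [3 exit(s)]
  4: b→1  [1 exit(s)]
  5: a→7  tau→3  [2 exit(s)]
  7: a→3  [1 exit(s)]

Answer: DEADLOCK-FREE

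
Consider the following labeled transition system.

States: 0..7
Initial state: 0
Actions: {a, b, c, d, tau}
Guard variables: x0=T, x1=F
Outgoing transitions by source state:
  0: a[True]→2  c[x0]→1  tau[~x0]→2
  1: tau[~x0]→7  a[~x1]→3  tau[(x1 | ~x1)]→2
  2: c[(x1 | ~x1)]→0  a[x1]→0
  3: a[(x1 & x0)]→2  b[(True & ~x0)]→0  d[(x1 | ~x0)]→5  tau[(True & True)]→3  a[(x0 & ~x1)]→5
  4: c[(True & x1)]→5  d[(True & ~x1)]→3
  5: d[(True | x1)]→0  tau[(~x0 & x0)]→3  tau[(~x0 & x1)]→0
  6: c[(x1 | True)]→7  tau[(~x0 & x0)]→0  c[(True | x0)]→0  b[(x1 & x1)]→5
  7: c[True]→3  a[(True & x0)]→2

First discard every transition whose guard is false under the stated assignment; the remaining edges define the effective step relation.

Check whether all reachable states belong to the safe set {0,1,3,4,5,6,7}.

Safe = {0,1,3,4,5,6,7}
Reach set: {0,1,2,3,5}
  0: ✓
  1: ✓
  2: ✗ unsafe
  3: ✓
  5: ✓
reach 2 via a — violates

Answer: INVARIANT VIOLATED at state 2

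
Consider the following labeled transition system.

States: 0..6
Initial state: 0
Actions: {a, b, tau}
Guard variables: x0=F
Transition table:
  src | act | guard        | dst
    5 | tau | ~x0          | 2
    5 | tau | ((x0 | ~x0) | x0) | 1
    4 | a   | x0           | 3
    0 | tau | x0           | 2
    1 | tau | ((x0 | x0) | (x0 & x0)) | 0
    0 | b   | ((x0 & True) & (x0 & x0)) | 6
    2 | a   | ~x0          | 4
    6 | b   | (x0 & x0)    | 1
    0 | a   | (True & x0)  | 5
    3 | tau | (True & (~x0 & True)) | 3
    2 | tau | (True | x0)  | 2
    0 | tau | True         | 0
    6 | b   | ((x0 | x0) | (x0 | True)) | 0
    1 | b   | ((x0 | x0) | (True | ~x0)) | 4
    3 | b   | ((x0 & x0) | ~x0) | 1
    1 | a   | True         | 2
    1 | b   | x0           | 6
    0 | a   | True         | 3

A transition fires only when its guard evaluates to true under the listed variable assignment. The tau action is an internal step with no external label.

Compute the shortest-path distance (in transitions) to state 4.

Layered search for 4:
  L0 = {0}
  L1 = {3}
  L2 = {1}
  L3 = {2,4}
4 enters at depth 3; path a·b·b

Answer: 3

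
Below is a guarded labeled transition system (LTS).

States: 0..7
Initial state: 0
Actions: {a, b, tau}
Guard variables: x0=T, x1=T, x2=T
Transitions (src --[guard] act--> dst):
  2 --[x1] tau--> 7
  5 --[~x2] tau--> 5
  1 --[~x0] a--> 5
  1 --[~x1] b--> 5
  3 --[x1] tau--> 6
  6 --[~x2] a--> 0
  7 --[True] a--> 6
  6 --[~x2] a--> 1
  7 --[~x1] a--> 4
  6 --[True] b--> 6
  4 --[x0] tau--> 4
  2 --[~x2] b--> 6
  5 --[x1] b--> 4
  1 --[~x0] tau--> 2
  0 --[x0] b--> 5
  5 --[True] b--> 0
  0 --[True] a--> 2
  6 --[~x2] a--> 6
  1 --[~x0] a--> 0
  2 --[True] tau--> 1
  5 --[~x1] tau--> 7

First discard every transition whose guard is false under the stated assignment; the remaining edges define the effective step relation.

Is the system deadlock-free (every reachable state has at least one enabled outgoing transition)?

Answer: DEADLOCK at state 1

Working:
Reach set: {0,1,2,4,5,6,7}
  0: a→2  b→5  [2 out]
  1: ∅  [deadlock]
  2: tau→1  tau→7  [2 out]
  4: tau→4  [1 out]
  5: b→0  b→4  [2 out]
  6: b→6  [1 out]
  7: a→6  [1 out]
witness 1: a·tau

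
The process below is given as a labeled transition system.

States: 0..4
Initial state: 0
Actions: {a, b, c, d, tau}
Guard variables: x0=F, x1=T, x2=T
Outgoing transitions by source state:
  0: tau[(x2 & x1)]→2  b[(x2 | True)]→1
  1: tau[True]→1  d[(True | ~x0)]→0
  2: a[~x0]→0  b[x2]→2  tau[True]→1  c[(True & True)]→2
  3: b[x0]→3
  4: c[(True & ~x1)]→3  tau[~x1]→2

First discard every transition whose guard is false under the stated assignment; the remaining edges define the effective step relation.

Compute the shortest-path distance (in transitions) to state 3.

Answer: UNREACHABLE

Trace:
BFS to 3:
  Layer 0: {0}
  Layer 1: {1,2}
3 never appears.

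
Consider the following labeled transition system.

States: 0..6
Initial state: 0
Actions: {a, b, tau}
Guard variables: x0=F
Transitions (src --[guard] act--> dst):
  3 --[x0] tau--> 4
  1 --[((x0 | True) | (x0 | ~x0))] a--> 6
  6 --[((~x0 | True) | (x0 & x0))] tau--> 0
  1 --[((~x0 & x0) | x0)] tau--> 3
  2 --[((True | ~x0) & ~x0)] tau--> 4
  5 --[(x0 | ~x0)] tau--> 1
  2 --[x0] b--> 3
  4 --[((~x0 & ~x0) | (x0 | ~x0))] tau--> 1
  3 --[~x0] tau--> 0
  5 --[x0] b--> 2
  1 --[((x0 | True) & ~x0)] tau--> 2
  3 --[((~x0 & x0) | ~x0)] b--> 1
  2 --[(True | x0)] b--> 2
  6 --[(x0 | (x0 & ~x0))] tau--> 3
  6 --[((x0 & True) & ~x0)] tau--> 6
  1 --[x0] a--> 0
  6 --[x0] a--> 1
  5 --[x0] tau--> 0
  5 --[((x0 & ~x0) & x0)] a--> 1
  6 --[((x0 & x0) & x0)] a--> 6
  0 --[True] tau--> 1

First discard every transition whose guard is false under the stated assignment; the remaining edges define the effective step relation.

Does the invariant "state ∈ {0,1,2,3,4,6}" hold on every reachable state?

Answer: INVARIANT HOLDS

Working:
Safe = {0,1,2,3,4,6}
Reachable = {0,1,2,4,6}
  0: safe
  1: safe
  2: safe
  4: safe
  6: safe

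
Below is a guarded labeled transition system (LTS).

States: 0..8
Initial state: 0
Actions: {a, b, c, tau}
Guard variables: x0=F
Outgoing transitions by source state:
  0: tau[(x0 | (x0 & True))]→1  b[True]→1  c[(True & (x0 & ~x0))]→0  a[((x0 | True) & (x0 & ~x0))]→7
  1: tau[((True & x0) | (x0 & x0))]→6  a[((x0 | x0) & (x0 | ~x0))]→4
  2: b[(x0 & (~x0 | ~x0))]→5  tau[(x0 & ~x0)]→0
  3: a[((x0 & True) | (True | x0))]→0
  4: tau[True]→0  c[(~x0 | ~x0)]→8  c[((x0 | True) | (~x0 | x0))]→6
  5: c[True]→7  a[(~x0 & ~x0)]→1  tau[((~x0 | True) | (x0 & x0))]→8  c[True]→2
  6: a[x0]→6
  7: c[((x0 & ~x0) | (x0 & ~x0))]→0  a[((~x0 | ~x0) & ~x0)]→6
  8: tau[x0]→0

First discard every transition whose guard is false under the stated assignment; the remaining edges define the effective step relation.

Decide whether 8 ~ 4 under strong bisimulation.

Compute ~ classes (split until stable):
  round 0: {{0,1,2,3,4,5,6,7,8}}
  round 1: {{0},{1,2,6,8},{3,7},{4},{5}}
  round 2: {{0},{1,2,6,8},{3},{4},{5},{7}}
Fixed point at round 3; 6 class(es).
8∈{1,2,6,8}, 4∈{4}

Answer: NOT BISIMILAR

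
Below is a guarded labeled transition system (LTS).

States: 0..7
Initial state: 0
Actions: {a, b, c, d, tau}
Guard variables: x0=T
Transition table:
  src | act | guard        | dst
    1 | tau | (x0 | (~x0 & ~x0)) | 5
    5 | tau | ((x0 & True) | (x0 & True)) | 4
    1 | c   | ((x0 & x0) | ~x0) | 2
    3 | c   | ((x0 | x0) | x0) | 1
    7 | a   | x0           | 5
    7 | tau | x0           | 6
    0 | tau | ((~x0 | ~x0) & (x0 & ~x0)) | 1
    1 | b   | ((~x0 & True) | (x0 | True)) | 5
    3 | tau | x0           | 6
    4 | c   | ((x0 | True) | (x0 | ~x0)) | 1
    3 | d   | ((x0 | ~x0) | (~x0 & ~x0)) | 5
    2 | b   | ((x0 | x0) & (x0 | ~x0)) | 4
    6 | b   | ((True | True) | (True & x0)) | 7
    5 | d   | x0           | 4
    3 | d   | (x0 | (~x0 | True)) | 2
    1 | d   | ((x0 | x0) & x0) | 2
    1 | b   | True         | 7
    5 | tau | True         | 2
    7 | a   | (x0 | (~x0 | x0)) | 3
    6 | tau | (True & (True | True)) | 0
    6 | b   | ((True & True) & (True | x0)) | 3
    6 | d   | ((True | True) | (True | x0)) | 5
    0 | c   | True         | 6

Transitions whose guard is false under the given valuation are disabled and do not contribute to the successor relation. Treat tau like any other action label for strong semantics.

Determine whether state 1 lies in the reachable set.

Answer: REACHABLE

Analysis:
Guard filter leaves 22 enabled edge(s).
depth 0: {0}
depth 1: {6}  cumulative {0,6}
depth 2: {3,5,7}  cumulative {0,3,5,6,7}
depth 3: {1,2,4}  cumulative {0,1,2,3,4,5,6,7}
Reach set: {0,1,2,3,4,5,6,7}
Path to 1: c·b·c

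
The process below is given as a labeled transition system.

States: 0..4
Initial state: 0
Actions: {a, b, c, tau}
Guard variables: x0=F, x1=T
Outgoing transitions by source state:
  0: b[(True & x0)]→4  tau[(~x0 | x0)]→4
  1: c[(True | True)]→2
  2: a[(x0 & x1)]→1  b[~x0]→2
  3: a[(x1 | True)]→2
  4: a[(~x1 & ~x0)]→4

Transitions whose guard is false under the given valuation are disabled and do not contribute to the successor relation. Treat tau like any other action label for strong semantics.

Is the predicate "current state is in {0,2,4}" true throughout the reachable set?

Allowed set {0,2,4}
Reachable = {0,4}
  0: ✓
  4: ✓

Answer: INVARIANT HOLDS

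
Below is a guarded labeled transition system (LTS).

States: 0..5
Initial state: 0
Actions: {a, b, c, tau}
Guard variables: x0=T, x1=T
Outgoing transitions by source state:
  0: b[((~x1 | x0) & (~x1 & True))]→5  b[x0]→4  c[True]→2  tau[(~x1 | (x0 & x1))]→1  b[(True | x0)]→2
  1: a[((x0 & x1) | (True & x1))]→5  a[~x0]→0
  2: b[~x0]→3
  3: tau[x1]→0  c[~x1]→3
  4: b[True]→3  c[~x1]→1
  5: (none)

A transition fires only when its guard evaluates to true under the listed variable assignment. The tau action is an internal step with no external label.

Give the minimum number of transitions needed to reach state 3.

Answer: 2

Trace:
BFS to 3:
  Layer 0: {0}
  Layer 1: {1,2,4}
  Layer 2: {3,5}
3 enters at depth 2; path b·b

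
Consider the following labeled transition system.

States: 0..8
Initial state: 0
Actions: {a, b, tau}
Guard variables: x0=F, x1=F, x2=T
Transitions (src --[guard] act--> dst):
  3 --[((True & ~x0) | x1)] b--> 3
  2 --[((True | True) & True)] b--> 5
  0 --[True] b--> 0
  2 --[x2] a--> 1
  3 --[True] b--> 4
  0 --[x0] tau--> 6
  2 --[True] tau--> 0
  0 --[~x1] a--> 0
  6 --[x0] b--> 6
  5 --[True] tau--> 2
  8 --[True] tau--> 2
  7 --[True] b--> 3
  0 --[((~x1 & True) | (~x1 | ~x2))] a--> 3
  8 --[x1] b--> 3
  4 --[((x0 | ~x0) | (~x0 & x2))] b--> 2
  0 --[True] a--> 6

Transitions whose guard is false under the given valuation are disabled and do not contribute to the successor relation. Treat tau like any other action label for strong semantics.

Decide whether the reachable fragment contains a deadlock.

Reach set: {0,1,2,3,4,5,6}
  0: a→0  a→3  a→6  b→0  [4 exit(s)]
  1: ∅  [deadlock]
  2: a→1  b→5  tau→0  [3 exit(s)]
  3: b→3  b→4  [2 exit(s)]
  4: b→2  [1 exit(s)]
  5: tau→2  [1 exit(s)]
  6: ∅  [deadlock]
Path to 1: a·b·b·a

Answer: DEADLOCK at state 1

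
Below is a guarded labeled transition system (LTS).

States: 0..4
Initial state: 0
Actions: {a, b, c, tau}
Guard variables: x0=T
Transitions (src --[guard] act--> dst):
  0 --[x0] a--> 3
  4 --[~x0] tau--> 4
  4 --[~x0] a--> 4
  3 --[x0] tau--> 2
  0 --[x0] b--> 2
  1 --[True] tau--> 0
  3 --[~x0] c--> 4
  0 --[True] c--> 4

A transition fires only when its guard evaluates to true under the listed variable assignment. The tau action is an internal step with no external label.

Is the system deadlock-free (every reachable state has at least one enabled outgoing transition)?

R = {0,2,3,4}
  0: a→3  b→2  c→4  [deg 3]
  2: ∅  [no exit]
  3: tau→2  [deg 1]
  4: ∅  [no exit]
witness 2: b

Answer: DEADLOCK at state 2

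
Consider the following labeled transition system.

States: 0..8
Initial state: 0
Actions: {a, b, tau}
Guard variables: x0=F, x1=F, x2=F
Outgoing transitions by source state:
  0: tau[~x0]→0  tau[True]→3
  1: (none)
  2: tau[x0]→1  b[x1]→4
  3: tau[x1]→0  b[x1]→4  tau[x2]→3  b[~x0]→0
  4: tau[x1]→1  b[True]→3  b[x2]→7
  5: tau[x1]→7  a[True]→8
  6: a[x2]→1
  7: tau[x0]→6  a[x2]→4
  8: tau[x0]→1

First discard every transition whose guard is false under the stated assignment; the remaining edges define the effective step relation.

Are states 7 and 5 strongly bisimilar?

Compute ~ classes (split until stable):
  round 0: {{0,1,2,3,4,5,6,7,8}}
  round 1: {{0},{1,2,6,7,8},{3,4},{5}}
  round 2: {{0},{1,2,6,7,8},{3},{4},{5}}
5 equivalence class(es) (converged in 3)
class of 7: {1,2,6,7,8}; class of 5: {5}

Answer: NOT BISIMILAR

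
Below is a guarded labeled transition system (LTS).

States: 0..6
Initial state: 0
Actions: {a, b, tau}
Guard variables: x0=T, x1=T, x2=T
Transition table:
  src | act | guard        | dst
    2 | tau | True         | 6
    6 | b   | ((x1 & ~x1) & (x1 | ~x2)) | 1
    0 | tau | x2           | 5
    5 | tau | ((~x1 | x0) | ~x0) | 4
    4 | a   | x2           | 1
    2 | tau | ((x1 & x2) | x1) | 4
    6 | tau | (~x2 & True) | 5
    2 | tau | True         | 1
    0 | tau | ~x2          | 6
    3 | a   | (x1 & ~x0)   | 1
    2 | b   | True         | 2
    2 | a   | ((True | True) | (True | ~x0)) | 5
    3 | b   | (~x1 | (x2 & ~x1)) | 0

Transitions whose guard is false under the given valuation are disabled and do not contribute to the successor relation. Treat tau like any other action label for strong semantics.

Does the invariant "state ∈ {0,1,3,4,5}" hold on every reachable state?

Allowed set {0,1,3,4,5}
R = {0,1,4,5}
  0: safe
  1: safe
  4: safe
  5: safe

Answer: INVARIANT HOLDS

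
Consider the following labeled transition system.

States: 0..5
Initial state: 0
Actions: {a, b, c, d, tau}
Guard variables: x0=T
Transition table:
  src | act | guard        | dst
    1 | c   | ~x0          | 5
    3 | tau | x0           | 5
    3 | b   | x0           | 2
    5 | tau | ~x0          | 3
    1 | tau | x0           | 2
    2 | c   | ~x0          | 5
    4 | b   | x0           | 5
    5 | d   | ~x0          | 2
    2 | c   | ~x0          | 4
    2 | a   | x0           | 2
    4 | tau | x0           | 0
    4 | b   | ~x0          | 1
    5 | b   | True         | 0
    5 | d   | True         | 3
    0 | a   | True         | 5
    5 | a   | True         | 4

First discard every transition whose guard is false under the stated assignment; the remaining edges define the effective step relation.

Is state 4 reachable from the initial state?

After dropping false guards: 10 live edges.
depth 0: {0}
depth 1: {5}  cumulative {0,5}
depth 2: {3,4}  cumulative {0,3,4,5}
depth 3: {2}  cumulative {0,2,3,4,5}
R = {0,2,3,4,5}
trace reaching 4: a·a

Answer: REACHABLE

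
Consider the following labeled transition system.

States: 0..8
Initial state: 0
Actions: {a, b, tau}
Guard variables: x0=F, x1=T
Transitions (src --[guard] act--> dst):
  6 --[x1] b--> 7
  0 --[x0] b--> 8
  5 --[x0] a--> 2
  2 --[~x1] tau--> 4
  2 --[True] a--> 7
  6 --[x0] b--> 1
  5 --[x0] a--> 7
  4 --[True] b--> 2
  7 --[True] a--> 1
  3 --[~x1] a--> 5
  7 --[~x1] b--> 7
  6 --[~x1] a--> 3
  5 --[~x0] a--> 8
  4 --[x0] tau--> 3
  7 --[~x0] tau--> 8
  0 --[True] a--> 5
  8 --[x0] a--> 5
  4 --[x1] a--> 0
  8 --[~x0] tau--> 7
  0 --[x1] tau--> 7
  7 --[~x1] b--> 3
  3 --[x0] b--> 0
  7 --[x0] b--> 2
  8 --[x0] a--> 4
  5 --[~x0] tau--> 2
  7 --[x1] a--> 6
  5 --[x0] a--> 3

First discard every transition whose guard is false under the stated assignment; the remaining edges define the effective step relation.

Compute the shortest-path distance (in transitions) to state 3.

Layered search for 3:
  Layer 0: {0}
  Layer 1: {5,7}
  Layer 2: {1,2,6,8}
3 never appears.

Answer: UNREACHABLE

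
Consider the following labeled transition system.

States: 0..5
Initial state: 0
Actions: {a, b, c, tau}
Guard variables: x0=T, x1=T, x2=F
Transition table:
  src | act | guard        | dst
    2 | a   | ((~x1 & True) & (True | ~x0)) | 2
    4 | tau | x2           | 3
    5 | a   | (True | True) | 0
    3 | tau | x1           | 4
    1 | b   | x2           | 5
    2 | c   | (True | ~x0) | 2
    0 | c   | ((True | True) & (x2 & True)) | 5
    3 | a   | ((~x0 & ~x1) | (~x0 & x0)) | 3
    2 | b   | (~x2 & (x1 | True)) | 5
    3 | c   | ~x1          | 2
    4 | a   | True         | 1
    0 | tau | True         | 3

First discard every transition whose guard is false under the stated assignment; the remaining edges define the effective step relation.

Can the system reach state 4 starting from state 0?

Answer: REACHABLE

Trace:
After dropping false guards: 6 live edges.
depth 0: {0}
depth 1: {3}  cumulative {0,3}
depth 2: {4}  cumulative {0,3,4}
depth 3: {1}  cumulative {0,1,3,4}
Reachable = {0,1,3,4}
witness 4: tau·tau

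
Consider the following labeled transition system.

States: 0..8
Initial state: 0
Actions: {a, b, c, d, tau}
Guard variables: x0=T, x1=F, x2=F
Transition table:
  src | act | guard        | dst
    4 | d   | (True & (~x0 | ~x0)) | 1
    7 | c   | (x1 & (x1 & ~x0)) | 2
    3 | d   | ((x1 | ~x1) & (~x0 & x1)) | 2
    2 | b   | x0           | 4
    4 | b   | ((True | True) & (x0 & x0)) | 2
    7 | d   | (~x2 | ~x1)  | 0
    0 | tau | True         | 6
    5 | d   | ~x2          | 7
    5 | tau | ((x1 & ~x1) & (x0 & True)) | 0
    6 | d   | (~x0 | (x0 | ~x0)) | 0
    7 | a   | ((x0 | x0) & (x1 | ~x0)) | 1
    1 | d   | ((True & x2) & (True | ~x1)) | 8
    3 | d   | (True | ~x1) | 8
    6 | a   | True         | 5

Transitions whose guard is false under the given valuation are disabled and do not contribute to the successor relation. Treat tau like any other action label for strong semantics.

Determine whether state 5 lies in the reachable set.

8 transition(s) survive guard evaluation.
Layer 0: {0}
Layer 1: {6}  now seen {0,6}
Layer 2: {5}  now seen {0,5,6}
Layer 3: {7}  now seen {0,5,6,7}
R = {0,5,6,7}
Path to 5: tau·a

Answer: REACHABLE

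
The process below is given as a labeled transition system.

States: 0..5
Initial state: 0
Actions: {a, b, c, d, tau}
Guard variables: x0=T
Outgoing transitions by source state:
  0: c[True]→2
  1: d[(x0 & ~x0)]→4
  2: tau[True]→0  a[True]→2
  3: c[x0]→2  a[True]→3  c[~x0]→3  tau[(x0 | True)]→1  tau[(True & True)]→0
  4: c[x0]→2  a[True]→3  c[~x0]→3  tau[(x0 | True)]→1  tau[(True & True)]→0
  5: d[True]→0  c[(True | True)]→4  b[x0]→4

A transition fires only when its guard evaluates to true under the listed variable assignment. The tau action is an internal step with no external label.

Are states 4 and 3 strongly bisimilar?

Bisimulation quotient by refinement:
  round 0: {{0,1,2,3,4,5}}
  round 1: {{0},{1},{2},{3,4},{5}}
stable after 2 split(s): 5 block(s)
class of 4: {3,4}; class of 3: {3,4}

Answer: BISIMILAR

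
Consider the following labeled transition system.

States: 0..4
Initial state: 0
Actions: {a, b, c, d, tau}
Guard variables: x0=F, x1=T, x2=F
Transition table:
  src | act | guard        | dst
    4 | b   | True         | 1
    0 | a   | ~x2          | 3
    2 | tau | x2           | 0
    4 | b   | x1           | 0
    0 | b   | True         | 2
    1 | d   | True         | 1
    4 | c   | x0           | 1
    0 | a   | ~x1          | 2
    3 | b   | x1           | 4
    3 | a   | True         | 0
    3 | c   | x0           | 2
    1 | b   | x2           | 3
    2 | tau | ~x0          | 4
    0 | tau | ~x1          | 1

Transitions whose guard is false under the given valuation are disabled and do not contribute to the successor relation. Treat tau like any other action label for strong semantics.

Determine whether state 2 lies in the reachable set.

Answer: REACHABLE

Analysis:
After dropping false guards: 8 live edges.
Layer 0: {0}
Layer 1: {2,3}  cumulative {0,2,3}
Layer 2: {4}  cumulative {0,2,3,4}
Layer 3: {1}  cumulative {0,1,2,3,4}
Reach set: {0,1,2,3,4}
Path to 2: b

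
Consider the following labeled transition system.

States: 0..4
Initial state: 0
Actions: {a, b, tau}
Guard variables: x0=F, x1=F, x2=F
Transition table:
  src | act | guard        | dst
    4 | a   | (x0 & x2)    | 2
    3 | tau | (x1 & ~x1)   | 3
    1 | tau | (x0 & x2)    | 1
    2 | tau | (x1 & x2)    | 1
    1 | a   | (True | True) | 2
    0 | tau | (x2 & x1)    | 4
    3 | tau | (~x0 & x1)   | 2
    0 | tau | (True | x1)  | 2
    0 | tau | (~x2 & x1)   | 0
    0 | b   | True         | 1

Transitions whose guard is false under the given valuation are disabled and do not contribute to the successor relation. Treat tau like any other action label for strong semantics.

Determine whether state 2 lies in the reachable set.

3 transition(s) survive guard evaluation.
depth 0: {0}
depth 1: {1,2}  total {0,1,2}
Reachable = {0,1,2}
witness 2: tau

Answer: REACHABLE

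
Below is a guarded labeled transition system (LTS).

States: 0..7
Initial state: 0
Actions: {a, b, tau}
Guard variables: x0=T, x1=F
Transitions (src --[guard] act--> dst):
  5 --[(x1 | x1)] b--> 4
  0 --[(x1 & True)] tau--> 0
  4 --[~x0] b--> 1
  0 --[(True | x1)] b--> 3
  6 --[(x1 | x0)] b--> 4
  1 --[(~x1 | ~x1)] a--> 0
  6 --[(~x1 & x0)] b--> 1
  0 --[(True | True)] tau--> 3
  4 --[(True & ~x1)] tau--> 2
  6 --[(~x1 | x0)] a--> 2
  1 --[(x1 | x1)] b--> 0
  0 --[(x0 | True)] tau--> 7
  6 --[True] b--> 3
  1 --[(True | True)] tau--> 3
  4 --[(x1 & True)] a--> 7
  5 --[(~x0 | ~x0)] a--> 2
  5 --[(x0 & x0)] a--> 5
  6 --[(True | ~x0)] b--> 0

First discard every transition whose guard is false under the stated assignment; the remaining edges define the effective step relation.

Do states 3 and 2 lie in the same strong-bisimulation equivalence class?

Refine partition for ~:
  P[0] = {{0,1,2,3,4,5,6,7}}
  P[1] = {{0},{1},{2,3,7},{4},{5},{6}}
6 equivalence class(es) (converged in 2)
3∈{2,3,7}, 2∈{2,3,7}

Answer: BISIMILAR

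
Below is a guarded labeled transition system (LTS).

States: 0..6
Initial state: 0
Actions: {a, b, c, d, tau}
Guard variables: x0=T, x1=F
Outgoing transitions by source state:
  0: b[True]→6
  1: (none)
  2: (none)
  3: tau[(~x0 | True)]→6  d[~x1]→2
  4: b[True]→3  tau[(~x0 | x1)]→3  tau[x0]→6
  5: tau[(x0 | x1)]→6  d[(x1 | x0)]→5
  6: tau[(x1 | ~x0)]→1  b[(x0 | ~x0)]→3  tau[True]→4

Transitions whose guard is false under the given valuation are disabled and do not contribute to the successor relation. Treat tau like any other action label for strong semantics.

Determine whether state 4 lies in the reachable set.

9 transition(s) survive guard evaluation.
depth 0: {0}
depth 1: {6}  cumulative {0,6}
depth 2: {3,4}  cumulative {0,3,4,6}
depth 3: {2}  cumulative {0,2,3,4,6}
Reachable = {0,2,3,4,6}
Path to 4: b·tau

Answer: REACHABLE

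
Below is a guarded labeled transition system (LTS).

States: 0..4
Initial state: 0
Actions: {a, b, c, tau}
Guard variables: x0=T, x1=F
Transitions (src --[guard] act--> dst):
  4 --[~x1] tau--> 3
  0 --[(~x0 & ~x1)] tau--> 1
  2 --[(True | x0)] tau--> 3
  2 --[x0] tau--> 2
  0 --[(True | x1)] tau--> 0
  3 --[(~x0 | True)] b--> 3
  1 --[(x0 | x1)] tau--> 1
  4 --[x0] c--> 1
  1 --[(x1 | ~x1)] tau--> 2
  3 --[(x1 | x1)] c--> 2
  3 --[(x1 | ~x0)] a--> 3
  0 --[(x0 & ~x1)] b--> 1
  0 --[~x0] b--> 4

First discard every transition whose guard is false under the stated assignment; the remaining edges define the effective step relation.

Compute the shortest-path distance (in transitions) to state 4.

Answer: UNREACHABLE

Analysis:
BFS to 4:
  depth 0: {0}
  depth 1: {1}
  depth 2: {2}
  depth 3: {3}
4 never appears.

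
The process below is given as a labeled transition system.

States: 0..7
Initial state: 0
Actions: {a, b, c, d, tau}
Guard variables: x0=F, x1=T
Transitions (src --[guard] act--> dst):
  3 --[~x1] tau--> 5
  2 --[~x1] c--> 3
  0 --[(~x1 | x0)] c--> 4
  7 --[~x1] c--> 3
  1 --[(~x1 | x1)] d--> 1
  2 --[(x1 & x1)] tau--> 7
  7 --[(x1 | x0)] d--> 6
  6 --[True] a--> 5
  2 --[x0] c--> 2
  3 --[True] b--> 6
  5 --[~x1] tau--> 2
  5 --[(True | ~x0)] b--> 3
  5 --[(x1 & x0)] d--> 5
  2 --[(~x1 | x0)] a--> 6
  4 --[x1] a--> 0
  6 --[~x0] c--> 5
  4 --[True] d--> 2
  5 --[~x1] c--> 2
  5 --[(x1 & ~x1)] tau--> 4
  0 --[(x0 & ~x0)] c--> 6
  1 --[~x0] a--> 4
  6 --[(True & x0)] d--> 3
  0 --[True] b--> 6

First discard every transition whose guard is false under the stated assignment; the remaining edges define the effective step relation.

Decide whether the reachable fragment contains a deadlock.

Answer: DEADLOCK-FREE

Trace:
R = {0,3,5,6}
  0: b→6  [deg 1]
  3: b→6  [deg 1]
  5: b→3  [deg 1]
  6: a→5  c→5  [deg 2]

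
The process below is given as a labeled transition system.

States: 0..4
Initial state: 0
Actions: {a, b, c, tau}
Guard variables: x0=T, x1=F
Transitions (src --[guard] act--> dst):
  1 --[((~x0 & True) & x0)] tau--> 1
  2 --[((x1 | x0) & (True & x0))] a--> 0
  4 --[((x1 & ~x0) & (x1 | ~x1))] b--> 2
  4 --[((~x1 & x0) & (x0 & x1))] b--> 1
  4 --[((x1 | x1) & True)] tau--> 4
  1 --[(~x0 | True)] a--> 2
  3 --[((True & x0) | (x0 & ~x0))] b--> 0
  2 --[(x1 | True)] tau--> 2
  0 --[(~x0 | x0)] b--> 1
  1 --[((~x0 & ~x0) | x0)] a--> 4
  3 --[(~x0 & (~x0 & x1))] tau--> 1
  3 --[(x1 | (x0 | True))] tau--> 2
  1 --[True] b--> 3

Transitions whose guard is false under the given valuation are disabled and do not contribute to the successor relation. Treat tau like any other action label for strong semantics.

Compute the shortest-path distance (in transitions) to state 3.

Layered search for 3:
  Layer 0: {0}
  Layer 1: {1}
  Layer 2: {2,3,4}
first hit 3 at d=2 via b·b

Answer: 2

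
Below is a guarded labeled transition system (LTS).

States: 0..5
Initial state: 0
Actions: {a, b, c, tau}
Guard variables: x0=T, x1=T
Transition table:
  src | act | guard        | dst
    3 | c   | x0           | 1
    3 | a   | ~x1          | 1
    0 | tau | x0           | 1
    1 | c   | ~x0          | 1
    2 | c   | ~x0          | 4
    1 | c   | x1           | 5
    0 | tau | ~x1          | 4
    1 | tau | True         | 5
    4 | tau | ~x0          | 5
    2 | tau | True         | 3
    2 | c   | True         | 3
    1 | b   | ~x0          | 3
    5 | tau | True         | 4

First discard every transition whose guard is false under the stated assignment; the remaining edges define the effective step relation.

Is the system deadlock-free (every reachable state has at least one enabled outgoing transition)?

Reachable = {0,1,4,5}
  0: tau→1  [deg 1]
  1: c→5  tau→5  [deg 2]
  4: ∅  [STUCK]
  5: tau→4  [deg 1]
witness 4: tau·c·tau

Answer: DEADLOCK at state 4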